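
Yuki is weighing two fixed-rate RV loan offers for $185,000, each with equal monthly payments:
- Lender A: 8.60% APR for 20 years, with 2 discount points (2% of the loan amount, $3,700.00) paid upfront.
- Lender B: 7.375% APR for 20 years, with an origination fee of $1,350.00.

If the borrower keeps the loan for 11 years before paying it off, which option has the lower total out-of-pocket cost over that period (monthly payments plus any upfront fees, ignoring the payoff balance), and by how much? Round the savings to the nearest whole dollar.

Lender A: monthly rate = 8.6%/12 = 0.0071667; payment = 185,000 × 0.0071667 / (1 − (1+0.0071667)^−240) = $1,617.20.
Lender B: monthly rate = 7.375%/12 = 0.0061458; payment = 185,000 × 0.0061458 / (1 − (1+0.0061458)^−240) = $1,476.24.
Over 132 months: Lender A costs 132 × $1,617.20 + $3,700.00 = $217,170.40; Lender B costs 132 × $1,476.24 + $1,350.00 = $196,213.68.
Lender B is cheaper by $217,170.40 − $196,213.68 = $20,956.72.

Lender B by $20,957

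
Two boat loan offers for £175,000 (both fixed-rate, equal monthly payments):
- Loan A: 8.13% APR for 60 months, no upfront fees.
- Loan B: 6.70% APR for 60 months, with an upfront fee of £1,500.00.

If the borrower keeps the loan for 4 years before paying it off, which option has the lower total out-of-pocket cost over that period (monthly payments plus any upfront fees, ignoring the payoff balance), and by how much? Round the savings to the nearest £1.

Loan A: at 8.13% the monthly rate is 0.0067750, so the payment is 175,000 × 0.0067750 / (1 − 1.0067750^−60) = £3,559.27.
Loan B: at 6.70% the monthly rate is 0.0055833, so the payment is 175,000 × 0.0055833 / (1 − 1.0055833^−60) = £3,440.49.
Over 48 months: Loan A costs 48 × £3,559.27 = £170,844.96; Loan B costs 48 × £3,440.49 + £1,500.00 = £166,643.52.
Loan B is cheaper by £170,844.96 − £166,643.52 = £4,201.44.

Loan B by £4,201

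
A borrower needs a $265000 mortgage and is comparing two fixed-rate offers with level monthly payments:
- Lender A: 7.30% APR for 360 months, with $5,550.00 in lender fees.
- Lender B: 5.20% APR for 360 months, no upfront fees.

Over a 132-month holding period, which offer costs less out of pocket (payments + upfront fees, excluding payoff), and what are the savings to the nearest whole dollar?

Lender A: at 7.30% the monthly rate is 0.0060833, so the payment is 265,000 × 0.0060833 / (1 − 1.0060833^−360) = $1,816.76.
Lender B: monthly rate = 5.2%/12 = 0.0043333; payment = 265,000 × 0.0043333 / (1 − (1+0.0043333)^−360) = $1,455.14.
Over 132 months: Lender A costs 132 × $1,816.76 + $5,550.00 = $245,362.32; Lender B costs 132 × $1,455.14 = $192,078.48.
Lender B is cheaper by $245,362.32 − $192,078.48 = $53,283.84.

Lender B by $53,284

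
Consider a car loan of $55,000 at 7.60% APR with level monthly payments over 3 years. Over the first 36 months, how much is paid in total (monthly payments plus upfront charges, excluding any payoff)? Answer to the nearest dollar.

Monthly rate = 7.6%/12 = 0.0063333; payment = 55,000 × 0.0063333 / (1 − (1+0.0063333)^−36) = $1,713.37.
Total outlay = 36 × $1,713.37 = $61,681.32.

$61,681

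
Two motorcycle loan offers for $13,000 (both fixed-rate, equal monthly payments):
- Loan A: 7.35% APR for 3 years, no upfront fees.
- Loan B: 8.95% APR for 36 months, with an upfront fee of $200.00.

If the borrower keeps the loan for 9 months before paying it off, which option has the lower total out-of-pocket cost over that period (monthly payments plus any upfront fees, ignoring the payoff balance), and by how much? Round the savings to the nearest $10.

Loan A: at 7.35% the monthly rate is 0.0061250, so the payment is 13,000 × 0.0061250 / (1 − 1.0061250^−36) = $403.49.
Loan B: monthly rate = 8.95%/12 = 0.0074583; payment = 13,000 × 0.0074583 / (1 − (1+0.0074583)^−36) = $413.09.
Over 9 months: Loan A costs 9 × $403.49 = $3,631.41; Loan B costs 9 × $413.09 + $200.00 = $3,917.81.
Loan A is cheaper by $3,917.81 − $3,631.41 = $286.40.

Loan A by $290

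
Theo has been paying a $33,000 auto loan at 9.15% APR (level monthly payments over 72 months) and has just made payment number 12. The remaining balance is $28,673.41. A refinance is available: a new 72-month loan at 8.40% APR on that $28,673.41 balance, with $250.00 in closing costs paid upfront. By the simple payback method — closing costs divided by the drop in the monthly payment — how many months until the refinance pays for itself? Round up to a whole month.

Current payment = 33,000 × 9.15%/12 / (1 − (1+0.0076250)^−72) = $597.30.
Refinanced payment = 28,673.41 × 0.0070000 / (1 − (1+0.0070000)^−72) = $508.36.
Monthly savings = $597.30 − $508.36 = $88.94.
Break-even = $250.00 / $88.94 = 2.81 → 3 months.

3 months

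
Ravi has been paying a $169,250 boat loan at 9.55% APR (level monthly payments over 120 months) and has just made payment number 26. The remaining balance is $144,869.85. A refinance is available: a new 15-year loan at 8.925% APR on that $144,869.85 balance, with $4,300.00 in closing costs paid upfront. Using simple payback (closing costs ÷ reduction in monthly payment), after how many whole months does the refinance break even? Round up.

6 months

Current payment = 169,250 × 9.55%/12 / (1 − (1+0.0079583)^−120) = $2,194.69.
Refinanced payment = 144,869.85 × 0.0074375 / (1 − (1+0.0074375)^−180) = $1,462.91.
Monthly savings = $2,194.69 − $1,462.91 = $731.78.
Break-even = $4,300.00 / $731.78 = 5.88 → 6 months.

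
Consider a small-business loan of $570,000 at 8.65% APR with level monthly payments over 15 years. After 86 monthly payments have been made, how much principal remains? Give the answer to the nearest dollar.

$385,694

With monthly rate i = 8.65%/12 = 0.0072083, the balance after k of n payments is P · [(1+i)^n − (1+i)^k] / [(1+i)^n − 1].
(1+0.0072083)^180 = 3.64313999 and (1+0.0072083)^86 = 1.85464455, so the balance is 570,000 × (3.64313999 − 1.85464455) / (3.64313999 − 1) = $385,693.68.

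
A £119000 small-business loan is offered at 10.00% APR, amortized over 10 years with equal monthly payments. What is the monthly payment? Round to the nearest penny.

£1,572.59

At 10.00% the monthly rate is 0.0083333, so the payment is 119,000 × 0.0083333 / (1 − 1.0083333^−120) = £1,572.59.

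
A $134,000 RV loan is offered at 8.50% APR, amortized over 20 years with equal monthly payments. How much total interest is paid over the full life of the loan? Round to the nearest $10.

Monthly rate = 8.5%/12 = 0.0070833; payment = 134,000 × 0.0070833 / (1 − (1+0.0070833)^−240) = $1,162.88.
Total paid = 240 × $1,162.88 = $279,091.20; interest = $279,091.20 − $134,000 = $145,091.20.

$145,090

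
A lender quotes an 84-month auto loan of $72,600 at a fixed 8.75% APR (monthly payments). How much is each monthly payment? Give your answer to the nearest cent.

At 8.75% the monthly rate is 0.0072917, so the payment is 72,600 × 0.0072917 / (1 − 1.0072917^−84) = $1,158.88.

$1,158.88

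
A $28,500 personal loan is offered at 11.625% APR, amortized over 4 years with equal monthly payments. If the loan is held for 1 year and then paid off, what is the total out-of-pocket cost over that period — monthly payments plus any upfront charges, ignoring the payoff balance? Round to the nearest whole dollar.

Monthly rate = 11.625%/12 = 0.0096875; payment = 28,500 × 0.0096875 / (1 − (1+0.0096875)^−48) = $745.28.
Total outlay = 12 × $745.28 = $8,943.36.

$8,943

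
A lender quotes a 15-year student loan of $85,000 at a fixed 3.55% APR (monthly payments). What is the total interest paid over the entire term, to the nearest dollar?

At 3.55% the monthly rate is 0.0029583, so the payment is 85,000 × 0.0029583 / (1 − 1.0029583^−180) = $609.74.
Total paid = 180 × $609.74 = $109,753.20; interest = $109,753.20 − $85,000 = $24,753.20.

$24,753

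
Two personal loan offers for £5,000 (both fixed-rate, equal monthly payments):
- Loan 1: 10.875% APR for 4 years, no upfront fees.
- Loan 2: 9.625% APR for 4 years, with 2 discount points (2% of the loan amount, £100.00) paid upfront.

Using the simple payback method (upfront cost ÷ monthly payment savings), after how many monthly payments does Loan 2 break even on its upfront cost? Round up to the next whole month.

Loan 1: monthly rate = 10.875%/12 = 0.0090625; payment = 5,000 × 0.0090625 / (1 − (1+0.0090625)^−48) = £128.92.
Loan 2: monthly rate = 9.625%/12 = 0.0080208; payment = 5,000 × 0.0080208 / (1 − (1+0.0080208)^−48) = £125.91.
Monthly savings = £128.92 − £125.91 = £3.01.
Break-even = £100.00 / £3.01 = 33.22 → 34 months.

34 months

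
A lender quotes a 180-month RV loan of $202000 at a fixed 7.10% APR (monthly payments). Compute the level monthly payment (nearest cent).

Monthly rate = 7.1%/12 = 0.0059167; payment = 202,000 × 0.0059167 / (1 − (1+0.0059167)^−180) = $1,826.95.

$1,826.95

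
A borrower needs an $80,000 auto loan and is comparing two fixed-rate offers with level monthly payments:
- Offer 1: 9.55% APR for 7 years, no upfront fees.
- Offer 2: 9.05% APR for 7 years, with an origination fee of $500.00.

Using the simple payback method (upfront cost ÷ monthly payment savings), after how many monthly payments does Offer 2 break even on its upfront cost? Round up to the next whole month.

25 months

Offer 1: monthly rate = 9.55%/12 = 0.0079583; payment = 80,000 × 0.0079583 / (1 − (1+0.0079583)^−84) = $1,309.57.
Offer 2: at 9.05% the monthly rate is 0.0075417, so the payment is 80,000 × 0.0075417 / (1 − 1.0075417^−84) = $1,289.16.
Monthly savings = $1,309.57 − $1,289.16 = $20.41.
Break-even = $500.00 / $20.41 = 24.50 → 25 months.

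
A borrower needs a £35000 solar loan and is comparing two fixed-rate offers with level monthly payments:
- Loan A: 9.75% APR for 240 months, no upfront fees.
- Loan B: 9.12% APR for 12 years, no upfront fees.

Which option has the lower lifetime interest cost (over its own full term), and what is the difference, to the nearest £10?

Loan A: monthly rate = 9.75%/12 = 0.0081250; payment = 35,000 × 0.0081250 / (1 − (1+0.0081250)^−240) = £331.98.
Total interest on Loan A = 240 × £331.98 − £35,000 = £44,675.20.
Loan B: monthly rate = 9.12%/12 = 0.0076000; payment = 35,000 × 0.0076000 / (1 − (1+0.0076000)^−144) = £400.68.
Total interest on Loan B = 144 × £400.68 − £35,000 = £22,697.92.
Loan B is lower by £21,977.28.

Loan B by £21,980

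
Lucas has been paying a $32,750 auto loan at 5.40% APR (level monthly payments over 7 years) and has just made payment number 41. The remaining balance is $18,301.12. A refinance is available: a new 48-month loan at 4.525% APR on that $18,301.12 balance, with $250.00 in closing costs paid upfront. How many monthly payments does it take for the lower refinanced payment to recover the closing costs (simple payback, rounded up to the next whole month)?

5 months

Current payment = 32,750 × 5.4%/12 / (1 − (1+0.0045000)^−84) = $469.07.
Refinanced payment = 18,301.12 × 0.0037708 / (1 − (1+0.0037708)^−48) = $417.54.
Monthly savings = $469.07 − $417.54 = $51.53.
Break-even = $250.00 / $51.53 = 4.85 → 5 months.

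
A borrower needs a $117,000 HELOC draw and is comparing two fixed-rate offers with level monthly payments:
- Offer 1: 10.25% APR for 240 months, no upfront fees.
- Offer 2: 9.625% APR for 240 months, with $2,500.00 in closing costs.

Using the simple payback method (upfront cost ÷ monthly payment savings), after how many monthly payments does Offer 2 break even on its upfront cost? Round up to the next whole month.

52 months

Offer 1: monthly rate = 10.25%/12 = 0.0085417; payment = 117,000 × 0.0085417 / (1 − (1+0.0085417)^−240) = $1,148.52.
Offer 2: monthly rate = 9.625%/12 = 0.0080208; payment = 117,000 × 0.0080208 / (1 − (1+0.0080208)^−240) = $1,100.16.
Monthly savings = $1,148.52 − $1,100.16 = $48.36.
Break-even = $2,500.00 / $48.36 = 51.70 → 52 months.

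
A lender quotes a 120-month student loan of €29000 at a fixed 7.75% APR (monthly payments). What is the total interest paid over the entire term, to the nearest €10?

Monthly rate = 7.75%/12 = 0.0064583; payment = 29,000 × 0.0064583 / (1 − (1+0.0064583)^−120) = €348.03.
Total paid = 120 × €348.03 = €41,763.60; interest = €41,763.60 − €29,000 = €12,763.60.

€12,760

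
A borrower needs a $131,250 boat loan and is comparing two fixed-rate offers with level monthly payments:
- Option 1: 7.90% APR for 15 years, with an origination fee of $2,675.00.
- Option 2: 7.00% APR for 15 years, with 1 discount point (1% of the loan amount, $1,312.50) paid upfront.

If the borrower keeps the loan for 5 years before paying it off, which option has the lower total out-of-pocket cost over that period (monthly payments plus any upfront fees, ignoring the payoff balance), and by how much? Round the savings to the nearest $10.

Option 1: at 7.90% the monthly rate is 0.0065833, so the payment is 131,250 × 0.0065833 / (1 − 1.0065833^−180) = $1,246.73.
Option 2: monthly rate = 7%/12 = 0.0058333; payment = 131,250 × 0.0058333 / (1 − (1+0.0058333)^−180) = $1,179.71.
Over 60 months: Option 1 costs 60 × $1,246.73 + $2,675.00 = $77,478.80; Option 2 costs 60 × $1,179.71 + $1,312.50 = $72,095.10.
Option 2 is cheaper by $77,478.80 − $72,095.10 = $5,383.70.

Option 2 by $5,380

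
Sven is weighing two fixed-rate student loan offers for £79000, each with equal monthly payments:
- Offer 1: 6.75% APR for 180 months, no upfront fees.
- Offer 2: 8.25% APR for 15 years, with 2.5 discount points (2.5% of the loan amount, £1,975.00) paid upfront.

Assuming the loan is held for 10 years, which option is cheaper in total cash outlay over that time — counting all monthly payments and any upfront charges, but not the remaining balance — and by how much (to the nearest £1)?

Offer 1: monthly rate = 6.75%/12 = 0.0056250; payment = 79,000 × 0.0056250 / (1 − (1+0.0056250)^−180) = £699.08.
Offer 2: at 8.25% the monthly rate is 0.0068750, so the payment is 79,000 × 0.0068750 / (1 − 1.0068750^−180) = £766.41.
Over 120 months: Offer 1 costs 120 × £699.08 = £83,889.60; Offer 2 costs 120 × £766.41 + £1,975.00 = £93,944.20.
Offer 1 is cheaper by £93,944.20 − £83,889.60 = £10,054.60.

Offer 1 by £10,055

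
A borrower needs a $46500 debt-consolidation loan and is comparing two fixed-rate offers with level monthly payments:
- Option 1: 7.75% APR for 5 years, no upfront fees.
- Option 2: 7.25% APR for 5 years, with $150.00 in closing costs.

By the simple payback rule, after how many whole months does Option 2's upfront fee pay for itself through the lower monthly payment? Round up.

Option 1: at 7.75% the monthly rate is 0.0064583, so the payment is 46,500 × 0.0064583 / (1 − 1.0064583^−60) = $937.30.
Option 2: monthly rate = 7.25%/12 = 0.0060417; payment = 46,500 × 0.0060417 / (1 − (1+0.0060417)^−60) = $926.25.
Monthly savings = $937.30 − $926.25 = $11.05.
Break-even = $150.00 / $11.05 = 13.57 → 14 months.

14 months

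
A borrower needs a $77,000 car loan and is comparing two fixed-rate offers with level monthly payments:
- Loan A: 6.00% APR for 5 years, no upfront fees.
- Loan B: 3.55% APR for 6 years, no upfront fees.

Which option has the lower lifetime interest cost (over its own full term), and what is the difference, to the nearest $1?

Loan B by $3,713

Loan A: monthly rate = 6%/12 = 0.0050000; payment = 77,000 × 0.0050000 / (1 − (1+0.0050000)^−60) = $1,488.63.
Total interest on Loan A = 60 × $1,488.63 − $77,000 = $12,317.80.
Loan B: monthly rate = 3.55%/12 = 0.0029583; payment = 77,000 × 0.0029583 / (1 − (1+0.0029583)^−72) = $1,188.96.
Total interest on Loan B = 72 × $1,188.96 − $77,000 = $8,605.12.
Loan B is lower by $3,712.68.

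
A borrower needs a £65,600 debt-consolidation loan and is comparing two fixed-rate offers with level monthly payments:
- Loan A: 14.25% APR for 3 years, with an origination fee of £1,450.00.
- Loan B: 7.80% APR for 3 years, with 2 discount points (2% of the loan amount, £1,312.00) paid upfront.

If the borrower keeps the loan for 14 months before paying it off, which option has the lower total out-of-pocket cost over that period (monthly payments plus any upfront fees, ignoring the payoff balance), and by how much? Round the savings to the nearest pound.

Loan B by £2,944

Loan A: at 14.25% the monthly rate is 0.0118750, so the payment is 65,600 × 0.0118750 / (1 − 1.0118750^−36) = £2,250.03.
Loan B: at 7.80% the monthly rate is 0.0065000, so the payment is 65,600 × 0.0065000 / (1 − 1.0065000^−36) = £2,049.62.
Over 14 months: Loan A costs 14 × £2,250.03 + £1,450.00 = £32,950.42; Loan B costs 14 × £2,049.62 + £1,312.00 = £30,006.68.
Loan B is cheaper by £32,950.42 − £30,006.68 = £2,943.74.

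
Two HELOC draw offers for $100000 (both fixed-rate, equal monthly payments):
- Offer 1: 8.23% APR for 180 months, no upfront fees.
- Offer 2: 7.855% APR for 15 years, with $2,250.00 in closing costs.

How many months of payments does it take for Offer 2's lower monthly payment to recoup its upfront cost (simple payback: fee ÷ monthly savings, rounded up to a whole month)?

104 months

Offer 1: at 8.23% the monthly rate is 0.0068583, so the payment is 100,000 × 0.0068583 / (1 − 1.0068583^−180) = $968.98.
Offer 2: at 7.855% the monthly rate is 0.0065458, so the payment is 100,000 × 0.0065458 / (1 − 1.0065458^−180) = $947.30.
Monthly savings = $968.98 − $947.30 = $21.68.
Break-even = $2,250.00 / $21.68 = 103.78 → 104 months.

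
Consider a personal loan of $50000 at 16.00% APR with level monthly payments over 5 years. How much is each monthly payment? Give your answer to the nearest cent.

Monthly rate = 16%/12 = 0.0133333; payment = 50,000 × 0.0133333 / (1 − (1+0.0133333)^−60) = $1,215.90.

$1,215.90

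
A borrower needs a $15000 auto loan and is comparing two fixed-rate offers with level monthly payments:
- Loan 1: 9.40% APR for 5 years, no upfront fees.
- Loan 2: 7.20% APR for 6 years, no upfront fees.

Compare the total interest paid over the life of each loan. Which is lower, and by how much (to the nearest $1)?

Loan 2 by $341

Loan 1: at 9.40% the monthly rate is 0.0078333, so the payment is 15,000 × 0.0078333 / (1 − 1.0078333^−60) = $314.30.
Total interest on Loan 1 = 60 × $314.30 − $15,000 = $3,858.00.
Loan 2: at 7.20% the monthly rate is 0.0060000, so the payment is 15,000 × 0.0060000 / (1 − 1.0060000^−72) = $257.18.
Total interest on Loan 2 = 72 × $257.18 − $15,000 = $3,516.96.
Loan 2 is lower by $341.04.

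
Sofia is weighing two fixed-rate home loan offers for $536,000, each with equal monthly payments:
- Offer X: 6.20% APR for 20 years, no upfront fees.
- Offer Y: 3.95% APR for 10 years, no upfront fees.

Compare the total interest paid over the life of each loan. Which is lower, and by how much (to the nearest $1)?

Offer X: monthly rate = 6.2%/12 = 0.0051667; payment = 536,000 × 0.0051667 / (1 − (1+0.0051667)^−240) = $3,902.17.
Total interest on Offer X = 240 × $3,902.17 − $536,000 = $400,520.80.
Offer Y: monthly rate = 3.95%/12 = 0.0032917; payment = 536,000 × 0.0032917 / (1 − (1+0.0032917)^−120) = $5,414.01.
Total interest on Offer Y = 120 × $5,414.01 − $536,000 = $113,681.20.
Offer Y is lower by $286,839.60.

Offer Y by $286,840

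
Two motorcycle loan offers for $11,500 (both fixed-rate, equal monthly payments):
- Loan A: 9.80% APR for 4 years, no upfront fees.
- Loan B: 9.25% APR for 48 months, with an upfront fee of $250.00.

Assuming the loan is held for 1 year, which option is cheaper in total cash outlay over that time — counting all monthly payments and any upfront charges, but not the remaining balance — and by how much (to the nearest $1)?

Loan A: monthly rate = 9.8%/12 = 0.0081667; payment = 11,500 × 0.0081667 / (1 − (1+0.0081667)^−48) = $290.57.
Loan B: monthly rate = 9.25%/12 = 0.0077083; payment = 11,500 × 0.0077083 / (1 − (1+0.0077083)^−48) = $287.55.
Over 12 months: Loan A costs 12 × $290.57 = $3,486.84; Loan B costs 12 × $287.55 + $250.00 = $3,700.60.
Loan A is cheaper by $3,700.60 − $3,486.84 = $213.76.

Loan A by $214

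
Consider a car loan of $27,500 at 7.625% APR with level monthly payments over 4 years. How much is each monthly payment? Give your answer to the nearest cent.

$666.53

At 7.625% the monthly rate is 0.0063542, so the payment is 27,500 × 0.0063542 / (1 − 1.0063542^−48) = $666.53.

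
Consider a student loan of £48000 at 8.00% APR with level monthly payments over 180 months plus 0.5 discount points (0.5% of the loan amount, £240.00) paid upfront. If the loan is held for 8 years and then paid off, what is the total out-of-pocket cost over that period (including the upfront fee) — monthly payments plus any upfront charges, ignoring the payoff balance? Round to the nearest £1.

£44,276

At 8.00% the monthly rate is 0.0066667, so the payment is 48,000 × 0.0066667 / (1 − 1.0066667^−180) = £458.71.
Total outlay = 96 × £458.71 + £240.00 = £44,276.16.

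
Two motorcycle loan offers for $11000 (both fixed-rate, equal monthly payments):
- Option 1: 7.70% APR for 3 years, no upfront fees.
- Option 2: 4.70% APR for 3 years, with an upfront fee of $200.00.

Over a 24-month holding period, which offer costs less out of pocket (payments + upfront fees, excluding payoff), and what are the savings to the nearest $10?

Option 1: monthly rate = 7.7%/12 = 0.0064167; payment = 11,000 × 0.0064167 / (1 − (1+0.0064167)^−36) = $343.18.
Option 2: at 4.70% the monthly rate is 0.0039167, so the payment is 11,000 × 0.0039167 / (1 − 1.0039167^−36) = $328.20.
Over 24 months: Option 1 costs 24 × $343.18 = $8,236.32; Option 2 costs 24 × $328.20 + $200.00 = $8,076.80.
Option 2 is cheaper by $8,236.32 − $8,076.80 = $159.52.

Option 2 by $160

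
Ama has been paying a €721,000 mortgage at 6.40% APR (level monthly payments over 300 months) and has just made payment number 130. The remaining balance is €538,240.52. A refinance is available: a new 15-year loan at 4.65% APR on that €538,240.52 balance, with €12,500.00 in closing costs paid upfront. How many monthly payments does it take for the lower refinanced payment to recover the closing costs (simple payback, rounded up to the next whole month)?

19 months

Current payment = 721,000 × 6.4%/12 / (1 − (1+0.0053333)^−300) = €4,823.29.
Refinanced payment = 538,240.52 × 0.0038750 / (1 − (1+0.0038750)^−180) = €4,158.89.
Monthly savings = €4,823.29 − €4,158.89 = €664.40.
Break-even = €12,500.00 / €664.40 = 18.81 → 19 months.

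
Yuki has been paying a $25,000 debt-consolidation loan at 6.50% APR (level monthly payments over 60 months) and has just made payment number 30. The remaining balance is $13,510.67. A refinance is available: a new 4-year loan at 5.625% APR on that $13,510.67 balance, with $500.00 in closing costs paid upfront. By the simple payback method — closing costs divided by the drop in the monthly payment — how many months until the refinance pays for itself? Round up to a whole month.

Current payment = 25,000 × 6.5%/12 / (1 − (1+0.0054167)^−60) = $489.15.
Refinanced payment = 13,510.67 × 0.0046875 / (1 − (1+0.0046875)^−48) = $314.98.
Monthly savings = $489.15 − $314.98 = $174.17.
Break-even = $500.00 / $174.17 = 2.87 → 3 months.

3 months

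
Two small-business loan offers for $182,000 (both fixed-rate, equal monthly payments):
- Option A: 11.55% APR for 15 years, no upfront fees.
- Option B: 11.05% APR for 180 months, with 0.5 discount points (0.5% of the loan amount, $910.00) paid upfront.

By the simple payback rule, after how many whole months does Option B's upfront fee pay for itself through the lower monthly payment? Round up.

Option A: monthly rate = 11.55%/12 = 0.0096250; payment = 182,000 × 0.0096250 / (1 − (1+0.0096250)^−180) = $2,131.89.
Option B: monthly rate = 11.05%/12 = 0.0092083; payment = 182,000 × 0.0092083 / (1 − (1+0.0092083)^−180) = $2,074.32.
Monthly savings = $2,131.89 − $2,074.32 = $57.57.
Break-even = $910.00 / $57.57 = 15.81 → 16 months.

16 months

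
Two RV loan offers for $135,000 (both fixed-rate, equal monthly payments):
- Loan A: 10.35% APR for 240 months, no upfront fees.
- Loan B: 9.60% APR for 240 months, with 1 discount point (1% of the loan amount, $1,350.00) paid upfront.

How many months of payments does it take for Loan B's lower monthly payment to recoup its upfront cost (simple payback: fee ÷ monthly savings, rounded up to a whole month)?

Loan A: at 10.35% the monthly rate is 0.0086250, so the payment is 135,000 × 0.0086250 / (1 − 1.0086250^−240) = $1,334.24.
Loan B: at 9.60% the monthly rate is 0.0080000, so the payment is 135,000 × 0.0080000 / (1 − 1.0080000^−240) = $1,267.21.
Monthly savings = $1,334.24 − $1,267.21 = $67.03.
Break-even = $1,350.00 / $67.03 = 20.14 → 21 months.

21 months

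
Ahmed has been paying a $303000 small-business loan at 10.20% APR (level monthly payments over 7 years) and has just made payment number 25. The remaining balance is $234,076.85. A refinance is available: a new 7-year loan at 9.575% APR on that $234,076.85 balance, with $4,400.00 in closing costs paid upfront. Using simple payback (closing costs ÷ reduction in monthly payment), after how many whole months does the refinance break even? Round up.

Current payment = 303,000 × 10.2%/12 / (1 − (1+0.0085000)^−84) = $5,061.53.
Refinanced payment = 234,076.85 × 0.0079792 / (1 − (1+0.0079792)^−84) = $3,834.74.
Monthly savings = $5,061.53 − $3,834.74 = $1,226.79.
Break-even = $4,400.00 / $1,226.79 = 3.59 → 4 months.

4 months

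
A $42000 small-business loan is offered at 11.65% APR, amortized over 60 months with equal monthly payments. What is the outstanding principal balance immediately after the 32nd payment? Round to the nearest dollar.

With monthly rate i = 11.65%/12 = 0.0097083, the balance after k of n payments is P · [(1+i)^n − (1+i)^k] / [(1+i)^n − 1].
(1+0.0097083)^60 = 1.78548594 and (1+0.0097083)^32 = 1.36229166, so the balance is 42,000 × (1.78548594 − 1.36229166) / (1.78548594 − 1) = $22,628.23.

$22,628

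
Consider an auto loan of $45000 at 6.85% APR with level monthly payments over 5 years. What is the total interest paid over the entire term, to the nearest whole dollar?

Monthly rate = 6.85%/12 = 0.0057083; payment = 45,000 × 0.0057083 / (1 − (1+0.0057083)^−60) = $887.87.
Total paid = 60 × $887.87 = $53,272.20; interest = $53,272.20 − $45,000 = $8,272.20.

$8,272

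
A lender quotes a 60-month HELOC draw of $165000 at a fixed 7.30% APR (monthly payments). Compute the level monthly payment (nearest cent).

$3,290.60

Monthly rate = 7.3%/12 = 0.0060833; payment = 165,000 × 0.0060833 / (1 − (1+0.0060833)^−60) = $3,290.60.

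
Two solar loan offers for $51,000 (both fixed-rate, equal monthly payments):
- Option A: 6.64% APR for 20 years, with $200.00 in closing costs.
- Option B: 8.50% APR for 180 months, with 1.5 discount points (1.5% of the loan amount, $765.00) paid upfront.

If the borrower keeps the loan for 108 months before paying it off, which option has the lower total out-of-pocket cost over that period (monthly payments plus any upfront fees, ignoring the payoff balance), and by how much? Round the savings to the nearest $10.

Option A by $13,280

Option A: monthly rate = 6.64%/12 = 0.0055333; payment = 51,000 × 0.0055333 / (1 − (1+0.0055333)^−240) = $384.46.
Option B: monthly rate = 8.5%/12 = 0.0070833; payment = 51,000 × 0.0070833 / (1 − (1+0.0070833)^−180) = $502.22.
Over 108 months: Option A costs 108 × $384.46 + $200.00 = $41,721.68; Option B costs 108 × $502.22 + $765.00 = $55,004.76.
Option A is cheaper by $55,004.76 − $41,721.68 = $13,283.08.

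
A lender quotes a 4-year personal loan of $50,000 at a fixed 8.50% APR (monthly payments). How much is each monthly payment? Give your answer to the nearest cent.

At 8.50% the monthly rate is 0.0070833, so the payment is 50,000 × 0.0070833 / (1 − 1.0070833^−48) = $1,232.42.

$1,232.42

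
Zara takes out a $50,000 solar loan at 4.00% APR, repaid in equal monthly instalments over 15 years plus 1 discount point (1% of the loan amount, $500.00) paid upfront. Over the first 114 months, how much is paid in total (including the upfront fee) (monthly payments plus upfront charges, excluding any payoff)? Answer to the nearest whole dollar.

$42,662

Monthly rate = 4%/12 = 0.0033333; payment = 50,000 × 0.0033333 / (1 − (1+0.0033333)^−180) = $369.84.
Total outlay = 114 × $369.84 + $500.00 = $42,661.76.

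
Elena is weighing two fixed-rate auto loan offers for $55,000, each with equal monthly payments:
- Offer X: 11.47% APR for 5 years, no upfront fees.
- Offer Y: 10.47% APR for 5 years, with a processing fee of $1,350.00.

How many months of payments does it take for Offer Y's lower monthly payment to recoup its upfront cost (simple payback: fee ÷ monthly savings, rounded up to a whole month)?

50 months

Offer X: at 11.47% the monthly rate is 0.0095583, so the payment is 55,000 × 0.0095583 / (1 − 1.0095583^−60) = $1,208.77.
Offer Y: at 10.47% the monthly rate is 0.0087250, so the payment is 55,000 × 0.0087250 / (1 − 1.0087250^−60) = $1,181.35.
Monthly savings = $1,208.77 − $1,181.35 = $27.42.
Break-even = $1,350.00 / $27.42 = 49.23 → 50 months.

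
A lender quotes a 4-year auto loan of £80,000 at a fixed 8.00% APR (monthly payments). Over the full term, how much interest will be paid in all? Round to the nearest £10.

Monthly rate = 8%/12 = 0.0066667; payment = 80,000 × 0.0066667 / (1 − (1+0.0066667)^−48) = £1,953.03.
Total paid = 48 × £1,953.03 = £93,745.44; interest = £93,745.44 − £80,000 = £13,745.44.

£13,750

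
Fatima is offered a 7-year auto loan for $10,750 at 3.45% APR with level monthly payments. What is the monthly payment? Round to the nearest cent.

$144.23

At 3.45% the monthly rate is 0.0028750, so the payment is 10,750 × 0.0028750 / (1 − 1.0028750^−84) = $144.23.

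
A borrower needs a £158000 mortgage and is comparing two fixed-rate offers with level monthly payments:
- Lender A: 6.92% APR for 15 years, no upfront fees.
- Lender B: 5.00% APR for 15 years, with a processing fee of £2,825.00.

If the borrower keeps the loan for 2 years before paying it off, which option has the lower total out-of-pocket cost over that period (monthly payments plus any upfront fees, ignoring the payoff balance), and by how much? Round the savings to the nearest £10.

Lender A: at 6.92% the monthly rate is 0.0057667, so the payment is 158,000 × 0.0057667 / (1 − 1.0057667^−180) = £1,413.09.
Lender B: monthly rate = 5%/12 = 0.0041667; payment = 158,000 × 0.0041667 / (1 − (1+0.0041667)^−180) = £1,249.45.
Over 24 months: Lender A costs 24 × £1,413.09 = £33,914.16; Lender B costs 24 × £1,249.45 + £2,825.00 = £32,811.80.
Lender B is cheaper by £33,914.16 − £32,811.80 = £1,102.36.

Lender B by £1,100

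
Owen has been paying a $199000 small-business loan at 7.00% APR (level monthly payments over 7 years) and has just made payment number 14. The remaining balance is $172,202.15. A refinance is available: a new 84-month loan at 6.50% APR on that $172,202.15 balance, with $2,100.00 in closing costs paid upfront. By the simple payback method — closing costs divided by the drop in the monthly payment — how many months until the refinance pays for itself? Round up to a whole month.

5 months

Current payment = 199,000 × 7%/12 / (1 − (1+0.0058333)^−84) = $3,003.44.
Refinanced payment = 172,202.15 × 0.0054167 / (1 − (1+0.0054167)^−84) = $2,557.10.
Monthly savings = $3,003.44 − $2,557.10 = $446.34.
Break-even = $2,100.00 / $446.34 = 4.70 → 5 months.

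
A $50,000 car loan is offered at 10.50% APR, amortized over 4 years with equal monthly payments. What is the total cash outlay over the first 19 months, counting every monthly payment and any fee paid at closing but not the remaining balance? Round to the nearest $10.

$24,320

At 10.50% the monthly rate is 0.0087500, so the payment is 50,000 × 0.0087500 / (1 − 1.0087500^−48) = $1,280.17.
Total outlay = 19 × $1,280.17 = $24,323.23.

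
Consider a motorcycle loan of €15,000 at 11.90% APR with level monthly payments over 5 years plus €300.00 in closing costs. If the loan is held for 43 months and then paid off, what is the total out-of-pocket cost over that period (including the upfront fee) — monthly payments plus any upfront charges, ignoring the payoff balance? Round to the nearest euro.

€14,615

At 11.90% the monthly rate is 0.0099167, so the payment is 15,000 × 0.0099167 / (1 − 1.0099167^−60) = €332.91.
Total outlay = 43 × €332.91 + €300.00 = €14,615.13.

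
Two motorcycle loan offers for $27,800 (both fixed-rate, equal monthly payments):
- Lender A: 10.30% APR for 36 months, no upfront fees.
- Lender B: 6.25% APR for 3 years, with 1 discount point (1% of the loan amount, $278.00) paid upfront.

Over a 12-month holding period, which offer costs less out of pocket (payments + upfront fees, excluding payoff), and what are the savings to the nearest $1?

Lender B by $347

Lender A: at 10.30% the monthly rate is 0.0085833, so the payment is 27,800 × 0.0085833 / (1 − 1.0085833^−36) = $900.95.
Lender B: monthly rate = 6.25%/12 = 0.0052083; payment = 27,800 × 0.0052083 / (1 − (1+0.0052083)^−36) = $848.88.
Over 12 months: Lender A costs 12 × $900.95 = $10,811.40; Lender B costs 12 × $848.88 + $278.00 = $10,464.56.
Lender B is cheaper by $10,811.40 − $10,464.56 = $346.84.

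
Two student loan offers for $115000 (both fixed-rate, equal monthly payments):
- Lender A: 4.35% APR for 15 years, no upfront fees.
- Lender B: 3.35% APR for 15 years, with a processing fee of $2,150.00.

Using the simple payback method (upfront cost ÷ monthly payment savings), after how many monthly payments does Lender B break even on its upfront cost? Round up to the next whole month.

Lender A: monthly rate = 4.35%/12 = 0.0036250; payment = 115,000 × 0.0036250 / (1 − (1+0.0036250)^−180) = $870.95.
Lender B: at 3.35% the monthly rate is 0.0027917, so the payment is 115,000 × 0.0027917 / (1 − 1.0027917^−180) = $813.67.
Monthly savings = $870.95 − $813.67 = $57.28.
Break-even = $2,150.00 / $57.28 = 37.53 → 38 months.

38 months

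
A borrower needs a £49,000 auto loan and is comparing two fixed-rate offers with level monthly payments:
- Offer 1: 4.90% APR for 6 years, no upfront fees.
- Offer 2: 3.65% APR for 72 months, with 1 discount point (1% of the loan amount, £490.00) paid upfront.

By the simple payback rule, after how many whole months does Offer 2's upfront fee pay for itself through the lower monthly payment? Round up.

18 months

Offer 1: monthly rate = 4.9%/12 = 0.0040833; payment = 49,000 × 0.0040833 / (1 − (1+0.0040833)^−72) = £786.87.
Offer 2: monthly rate = 3.65%/12 = 0.0030417; payment = 49,000 × 0.0030417 / (1 − (1+0.0030417)^−72) = £758.82.
Monthly savings = £786.87 − £758.82 = £28.05.
Break-even = £490.00 / £28.05 = 17.47 → 18 months.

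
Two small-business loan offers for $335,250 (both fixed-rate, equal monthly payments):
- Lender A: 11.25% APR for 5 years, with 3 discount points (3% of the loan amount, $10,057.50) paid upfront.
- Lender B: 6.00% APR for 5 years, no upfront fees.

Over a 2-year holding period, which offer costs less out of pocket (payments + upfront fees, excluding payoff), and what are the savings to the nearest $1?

Lender B by $30,450

Lender A: at 11.25% the monthly rate is 0.0093750, so the payment is 335,250 × 0.0093750 / (1 − 1.0093750^−60) = $7,331.01.
Lender B: at 6.00% the monthly rate is 0.0050000, so the payment is 335,250 × 0.0050000 / (1 − 1.0050000^−60) = $6,481.32.
Over 24 months: Lender A costs 24 × $7,331.01 + $10,057.50 = $186,001.74; Lender B costs 24 × $6,481.32 = $155,551.68.
Lender B is cheaper by $186,001.74 − $155,551.68 = $30,450.06.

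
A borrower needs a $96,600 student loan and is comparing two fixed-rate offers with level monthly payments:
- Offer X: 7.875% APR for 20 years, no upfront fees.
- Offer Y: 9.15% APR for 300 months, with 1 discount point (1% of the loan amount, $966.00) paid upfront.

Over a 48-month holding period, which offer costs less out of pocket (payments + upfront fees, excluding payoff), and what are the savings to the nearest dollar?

Offer X: monthly rate = 7.875%/12 = 0.0065625; payment = 96,600 × 0.0065625 / (1 − (1+0.0065625)^−240) = $800.50.
Offer Y: monthly rate = 9.15%/12 = 0.0076250; payment = 96,600 × 0.0076250 / (1 − (1+0.0076250)^−300) = $820.61.
Over 48 months: Offer X costs 48 × $800.50 = $38,424.00; Offer Y costs 48 × $820.61 + $966.00 = $40,355.28.
Offer X is cheaper by $40,355.28 − $38,424.00 = $1,931.28.

Offer X by $1,931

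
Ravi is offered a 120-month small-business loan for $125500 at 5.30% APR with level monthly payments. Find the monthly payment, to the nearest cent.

Monthly rate = 5.3%/12 = 0.0044167; payment = 125,500 × 0.0044167 / (1 − (1+0.0044167)^−120) = $1,349.60.

$1,349.60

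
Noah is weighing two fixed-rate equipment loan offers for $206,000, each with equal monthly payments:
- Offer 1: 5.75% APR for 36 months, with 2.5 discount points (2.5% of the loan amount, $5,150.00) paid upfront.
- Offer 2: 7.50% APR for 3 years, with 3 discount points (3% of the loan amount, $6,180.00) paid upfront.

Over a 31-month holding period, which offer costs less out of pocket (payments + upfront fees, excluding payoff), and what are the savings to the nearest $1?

Offer 1: at 5.75% the monthly rate is 0.0047917, so the payment is 206,000 × 0.0047917 / (1 − 1.0047917^−36) = $6,243.61.
Offer 2: at 7.50% the monthly rate is 0.0062500, so the payment is 206,000 × 0.0062500 / (1 − 1.0062500^−36) = $6,407.88.
Over 31 months: Offer 1 costs 31 × $6,243.61 + $5,150.00 = $198,701.91; Offer 2 costs 31 × $6,407.88 + $6,180.00 = $204,824.28.
Offer 1 is cheaper by $204,824.28 − $198,701.91 = $6,122.37.

Offer 1 by $6,122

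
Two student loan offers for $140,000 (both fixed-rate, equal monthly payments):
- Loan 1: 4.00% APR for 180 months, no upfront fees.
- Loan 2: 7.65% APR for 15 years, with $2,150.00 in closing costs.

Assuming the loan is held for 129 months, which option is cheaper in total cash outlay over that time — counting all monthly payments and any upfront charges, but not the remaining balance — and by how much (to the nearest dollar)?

Loan 1: at 4.00% the monthly rate is 0.0033333, so the payment is 140,000 × 0.0033333 / (1 − 1.0033333^−180) = $1,035.56.
Loan 2: monthly rate = 7.65%/12 = 0.0063750; payment = 140,000 × 0.0063750 / (1 − (1+0.0063750)^−180) = $1,309.78.
Over 129 months: Loan 1 costs 129 × $1,035.56 = $133,587.24; Loan 2 costs 129 × $1,309.78 + $2,150.00 = $171,111.62.
Loan 1 is cheaper by $171,111.62 − $133,587.24 = $37,524.38.

Loan 1 by $37,524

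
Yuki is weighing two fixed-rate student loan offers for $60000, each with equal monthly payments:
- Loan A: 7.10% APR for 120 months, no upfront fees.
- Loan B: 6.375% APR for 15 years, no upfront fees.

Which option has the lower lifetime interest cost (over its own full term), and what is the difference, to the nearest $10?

Loan A: at 7.10% the monthly rate is 0.0059167, so the payment is 60,000 × 0.0059167 / (1 − 1.0059167^−120) = $699.75.
Total interest on Loan A = 120 × $699.75 − $60,000 = $23,970.00.
Loan B: monthly rate = 6.375%/12 = 0.0053125; payment = 60,000 × 0.0053125 / (1 − (1+0.0053125)^−180) = $518.55.
Total interest on Loan B = 180 × $518.55 − $60,000 = $33,339.00.
Loan A is lower by $9,369.00.

Loan A by $9,370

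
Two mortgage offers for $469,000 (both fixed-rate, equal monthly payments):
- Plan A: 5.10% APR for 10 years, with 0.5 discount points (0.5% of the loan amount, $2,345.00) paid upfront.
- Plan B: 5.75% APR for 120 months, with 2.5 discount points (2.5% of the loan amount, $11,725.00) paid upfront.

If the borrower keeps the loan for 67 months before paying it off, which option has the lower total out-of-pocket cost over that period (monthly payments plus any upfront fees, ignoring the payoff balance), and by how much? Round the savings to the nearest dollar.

Plan A: at 5.10% the monthly rate is 0.0042500, so the payment is 469,000 × 0.0042500 / (1 − 1.0042500^−120) = $4,997.43.
Plan B: monthly rate = 5.75%/12 = 0.0047917; payment = 469,000 × 0.0047917 / (1 − (1+0.0047917)^−120) = $5,148.18.
Over 67 months: Plan A costs 67 × $4,997.43 + $2,345.00 = $337,172.81; Plan B costs 67 × $5,148.18 + $11,725.00 = $356,653.06.
Plan A is cheaper by $356,653.06 − $337,172.81 = $19,480.25.

Plan A by $19,480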